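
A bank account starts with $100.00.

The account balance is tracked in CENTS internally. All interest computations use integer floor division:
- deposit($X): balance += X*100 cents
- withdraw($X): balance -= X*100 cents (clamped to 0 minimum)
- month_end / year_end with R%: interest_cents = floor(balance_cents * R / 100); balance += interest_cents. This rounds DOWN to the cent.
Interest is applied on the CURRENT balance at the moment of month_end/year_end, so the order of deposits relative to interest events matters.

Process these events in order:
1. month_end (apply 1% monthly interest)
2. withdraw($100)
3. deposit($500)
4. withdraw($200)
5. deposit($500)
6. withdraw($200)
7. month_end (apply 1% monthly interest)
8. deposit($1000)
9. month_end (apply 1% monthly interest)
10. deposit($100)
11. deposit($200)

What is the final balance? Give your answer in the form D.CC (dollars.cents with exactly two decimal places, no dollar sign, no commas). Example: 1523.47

Answer: 1923.08

Derivation:
After 1 (month_end (apply 1% monthly interest)): balance=$101.00 total_interest=$1.00
After 2 (withdraw($100)): balance=$1.00 total_interest=$1.00
After 3 (deposit($500)): balance=$501.00 total_interest=$1.00
After 4 (withdraw($200)): balance=$301.00 total_interest=$1.00
After 5 (deposit($500)): balance=$801.00 total_interest=$1.00
After 6 (withdraw($200)): balance=$601.00 total_interest=$1.00
After 7 (month_end (apply 1% monthly interest)): balance=$607.01 total_interest=$7.01
After 8 (deposit($1000)): balance=$1607.01 total_interest=$7.01
After 9 (month_end (apply 1% monthly interest)): balance=$1623.08 total_interest=$23.08
After 10 (deposit($100)): balance=$1723.08 total_interest=$23.08
After 11 (deposit($200)): balance=$1923.08 total_interest=$23.08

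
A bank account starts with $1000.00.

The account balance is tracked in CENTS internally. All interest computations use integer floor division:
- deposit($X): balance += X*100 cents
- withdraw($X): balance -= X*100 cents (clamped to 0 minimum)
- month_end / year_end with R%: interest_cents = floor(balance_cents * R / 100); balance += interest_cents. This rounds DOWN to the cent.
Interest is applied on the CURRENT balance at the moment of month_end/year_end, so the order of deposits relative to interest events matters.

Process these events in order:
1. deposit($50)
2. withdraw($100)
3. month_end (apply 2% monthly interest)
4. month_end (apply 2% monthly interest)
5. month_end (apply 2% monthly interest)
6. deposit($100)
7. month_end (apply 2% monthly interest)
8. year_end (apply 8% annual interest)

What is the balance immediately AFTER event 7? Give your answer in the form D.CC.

Answer: 1130.30

Derivation:
After 1 (deposit($50)): balance=$1050.00 total_interest=$0.00
After 2 (withdraw($100)): balance=$950.00 total_interest=$0.00
After 3 (month_end (apply 2% monthly interest)): balance=$969.00 total_interest=$19.00
After 4 (month_end (apply 2% monthly interest)): balance=$988.38 total_interest=$38.38
After 5 (month_end (apply 2% monthly interest)): balance=$1008.14 total_interest=$58.14
After 6 (deposit($100)): balance=$1108.14 total_interest=$58.14
After 7 (month_end (apply 2% monthly interest)): balance=$1130.30 total_interest=$80.30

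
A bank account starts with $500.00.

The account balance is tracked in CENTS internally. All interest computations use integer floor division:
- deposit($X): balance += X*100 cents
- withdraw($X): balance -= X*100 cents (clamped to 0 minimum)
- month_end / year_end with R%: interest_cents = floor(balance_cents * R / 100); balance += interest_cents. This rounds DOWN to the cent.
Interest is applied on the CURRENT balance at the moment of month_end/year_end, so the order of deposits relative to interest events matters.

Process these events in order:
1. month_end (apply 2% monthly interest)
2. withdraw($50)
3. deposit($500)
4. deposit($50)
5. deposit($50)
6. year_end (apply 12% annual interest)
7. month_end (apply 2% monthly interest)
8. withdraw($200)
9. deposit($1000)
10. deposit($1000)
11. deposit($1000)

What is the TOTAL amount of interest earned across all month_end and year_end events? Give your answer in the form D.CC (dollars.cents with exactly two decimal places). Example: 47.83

After 1 (month_end (apply 2% monthly interest)): balance=$510.00 total_interest=$10.00
After 2 (withdraw($50)): balance=$460.00 total_interest=$10.00
After 3 (deposit($500)): balance=$960.00 total_interest=$10.00
After 4 (deposit($50)): balance=$1010.00 total_interest=$10.00
After 5 (deposit($50)): balance=$1060.00 total_interest=$10.00
After 6 (year_end (apply 12% annual interest)): balance=$1187.20 total_interest=$137.20
After 7 (month_end (apply 2% monthly interest)): balance=$1210.94 total_interest=$160.94
After 8 (withdraw($200)): balance=$1010.94 total_interest=$160.94
After 9 (deposit($1000)): balance=$2010.94 total_interest=$160.94
After 10 (deposit($1000)): balance=$3010.94 total_interest=$160.94
After 11 (deposit($1000)): balance=$4010.94 total_interest=$160.94

Answer: 160.94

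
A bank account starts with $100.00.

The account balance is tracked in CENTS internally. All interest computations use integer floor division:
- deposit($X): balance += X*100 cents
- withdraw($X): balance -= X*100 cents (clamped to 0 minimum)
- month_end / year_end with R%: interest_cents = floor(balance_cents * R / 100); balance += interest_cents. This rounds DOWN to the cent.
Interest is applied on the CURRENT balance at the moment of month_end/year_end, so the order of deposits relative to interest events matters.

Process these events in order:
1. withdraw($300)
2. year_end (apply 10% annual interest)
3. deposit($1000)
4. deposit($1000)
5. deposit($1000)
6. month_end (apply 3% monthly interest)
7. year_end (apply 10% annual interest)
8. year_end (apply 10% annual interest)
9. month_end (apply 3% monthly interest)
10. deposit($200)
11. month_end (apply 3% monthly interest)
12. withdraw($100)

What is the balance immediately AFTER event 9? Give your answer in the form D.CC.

Answer: 3851.06

Derivation:
After 1 (withdraw($300)): balance=$0.00 total_interest=$0.00
After 2 (year_end (apply 10% annual interest)): balance=$0.00 total_interest=$0.00
After 3 (deposit($1000)): balance=$1000.00 total_interest=$0.00
After 4 (deposit($1000)): balance=$2000.00 total_interest=$0.00
After 5 (deposit($1000)): balance=$3000.00 total_interest=$0.00
After 6 (month_end (apply 3% monthly interest)): balance=$3090.00 total_interest=$90.00
After 7 (year_end (apply 10% annual interest)): balance=$3399.00 total_interest=$399.00
After 8 (year_end (apply 10% annual interest)): balance=$3738.90 total_interest=$738.90
After 9 (month_end (apply 3% monthly interest)): balance=$3851.06 total_interest=$851.06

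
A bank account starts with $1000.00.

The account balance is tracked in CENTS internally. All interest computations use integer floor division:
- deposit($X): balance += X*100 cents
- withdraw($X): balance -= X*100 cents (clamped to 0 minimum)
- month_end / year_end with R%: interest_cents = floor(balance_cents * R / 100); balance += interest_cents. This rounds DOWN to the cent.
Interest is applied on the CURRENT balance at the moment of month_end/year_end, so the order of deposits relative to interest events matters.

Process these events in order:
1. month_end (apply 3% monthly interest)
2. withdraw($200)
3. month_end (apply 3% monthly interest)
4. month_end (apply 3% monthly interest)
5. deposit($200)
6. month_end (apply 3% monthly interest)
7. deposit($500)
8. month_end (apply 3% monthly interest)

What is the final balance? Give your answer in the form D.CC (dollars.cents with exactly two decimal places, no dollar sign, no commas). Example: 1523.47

Answer: 1661.33

Derivation:
After 1 (month_end (apply 3% monthly interest)): balance=$1030.00 total_interest=$30.00
After 2 (withdraw($200)): balance=$830.00 total_interest=$30.00
After 3 (month_end (apply 3% monthly interest)): balance=$854.90 total_interest=$54.90
After 4 (month_end (apply 3% monthly interest)): balance=$880.54 total_interest=$80.54
After 5 (deposit($200)): balance=$1080.54 total_interest=$80.54
After 6 (month_end (apply 3% monthly interest)): balance=$1112.95 total_interest=$112.95
After 7 (deposit($500)): balance=$1612.95 total_interest=$112.95
After 8 (month_end (apply 3% monthly interest)): balance=$1661.33 total_interest=$161.33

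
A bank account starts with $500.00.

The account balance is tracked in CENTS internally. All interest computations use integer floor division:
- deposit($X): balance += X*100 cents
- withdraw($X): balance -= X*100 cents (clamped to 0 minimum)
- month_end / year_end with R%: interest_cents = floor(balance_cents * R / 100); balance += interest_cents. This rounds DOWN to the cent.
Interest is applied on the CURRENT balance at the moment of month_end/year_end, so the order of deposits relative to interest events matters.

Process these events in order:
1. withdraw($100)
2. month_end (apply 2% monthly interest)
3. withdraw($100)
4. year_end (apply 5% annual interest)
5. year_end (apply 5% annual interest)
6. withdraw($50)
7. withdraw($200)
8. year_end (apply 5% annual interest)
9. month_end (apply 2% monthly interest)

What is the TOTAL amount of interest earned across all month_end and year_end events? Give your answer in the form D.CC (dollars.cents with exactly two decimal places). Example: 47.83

Answer: 45.92

Derivation:
After 1 (withdraw($100)): balance=$400.00 total_interest=$0.00
After 2 (month_end (apply 2% monthly interest)): balance=$408.00 total_interest=$8.00
After 3 (withdraw($100)): balance=$308.00 total_interest=$8.00
After 4 (year_end (apply 5% annual interest)): balance=$323.40 total_interest=$23.40
After 5 (year_end (apply 5% annual interest)): balance=$339.57 total_interest=$39.57
After 6 (withdraw($50)): balance=$289.57 total_interest=$39.57
After 7 (withdraw($200)): balance=$89.57 total_interest=$39.57
After 8 (year_end (apply 5% annual interest)): balance=$94.04 total_interest=$44.04
After 9 (month_end (apply 2% monthly interest)): balance=$95.92 total_interest=$45.92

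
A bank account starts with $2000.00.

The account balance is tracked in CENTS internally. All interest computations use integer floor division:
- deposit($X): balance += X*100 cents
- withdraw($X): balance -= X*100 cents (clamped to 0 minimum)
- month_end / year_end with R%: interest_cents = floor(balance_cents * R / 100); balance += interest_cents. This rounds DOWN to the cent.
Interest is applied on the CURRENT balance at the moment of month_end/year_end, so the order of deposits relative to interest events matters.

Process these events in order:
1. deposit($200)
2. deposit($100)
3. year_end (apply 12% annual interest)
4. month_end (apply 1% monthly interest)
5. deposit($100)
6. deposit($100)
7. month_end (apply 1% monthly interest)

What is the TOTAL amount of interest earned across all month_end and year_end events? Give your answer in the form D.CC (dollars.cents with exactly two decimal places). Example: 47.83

Answer: 329.77

Derivation:
After 1 (deposit($200)): balance=$2200.00 total_interest=$0.00
After 2 (deposit($100)): balance=$2300.00 total_interest=$0.00
After 3 (year_end (apply 12% annual interest)): balance=$2576.00 total_interest=$276.00
After 4 (month_end (apply 1% monthly interest)): balance=$2601.76 total_interest=$301.76
After 5 (deposit($100)): balance=$2701.76 total_interest=$301.76
After 6 (deposit($100)): balance=$2801.76 total_interest=$301.76
After 7 (month_end (apply 1% monthly interest)): balance=$2829.77 total_interest=$329.77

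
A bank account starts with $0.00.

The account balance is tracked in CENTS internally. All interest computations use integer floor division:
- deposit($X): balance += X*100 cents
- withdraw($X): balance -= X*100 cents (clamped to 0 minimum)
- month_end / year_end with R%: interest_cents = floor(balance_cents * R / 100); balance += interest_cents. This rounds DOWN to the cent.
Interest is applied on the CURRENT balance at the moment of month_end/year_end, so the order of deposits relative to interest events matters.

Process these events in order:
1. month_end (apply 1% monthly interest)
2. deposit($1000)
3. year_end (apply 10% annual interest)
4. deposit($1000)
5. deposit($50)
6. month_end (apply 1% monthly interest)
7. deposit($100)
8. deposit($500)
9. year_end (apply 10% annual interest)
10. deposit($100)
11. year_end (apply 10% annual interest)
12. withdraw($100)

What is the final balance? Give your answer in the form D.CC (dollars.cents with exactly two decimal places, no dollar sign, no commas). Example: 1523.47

After 1 (month_end (apply 1% monthly interest)): balance=$0.00 total_interest=$0.00
After 2 (deposit($1000)): balance=$1000.00 total_interest=$0.00
After 3 (year_end (apply 10% annual interest)): balance=$1100.00 total_interest=$100.00
After 4 (deposit($1000)): balance=$2100.00 total_interest=$100.00
After 5 (deposit($50)): balance=$2150.00 total_interest=$100.00
After 6 (month_end (apply 1% monthly interest)): balance=$2171.50 total_interest=$121.50
After 7 (deposit($100)): balance=$2271.50 total_interest=$121.50
After 8 (deposit($500)): balance=$2771.50 total_interest=$121.50
After 9 (year_end (apply 10% annual interest)): balance=$3048.65 total_interest=$398.65
After 10 (deposit($100)): balance=$3148.65 total_interest=$398.65
After 11 (year_end (apply 10% annual interest)): balance=$3463.51 total_interest=$713.51
After 12 (withdraw($100)): balance=$3363.51 total_interest=$713.51

Answer: 3363.51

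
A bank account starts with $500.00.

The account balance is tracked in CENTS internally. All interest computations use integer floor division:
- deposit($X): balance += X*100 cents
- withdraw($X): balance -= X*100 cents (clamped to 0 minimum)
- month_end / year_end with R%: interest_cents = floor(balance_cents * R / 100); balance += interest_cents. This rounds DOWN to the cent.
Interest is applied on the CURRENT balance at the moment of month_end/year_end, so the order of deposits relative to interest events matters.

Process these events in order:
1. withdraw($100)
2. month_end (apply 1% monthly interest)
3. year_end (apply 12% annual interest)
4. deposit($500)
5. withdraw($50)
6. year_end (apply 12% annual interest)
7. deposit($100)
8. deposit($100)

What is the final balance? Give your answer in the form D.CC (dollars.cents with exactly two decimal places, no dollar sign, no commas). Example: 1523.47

Answer: 1210.77

Derivation:
After 1 (withdraw($100)): balance=$400.00 total_interest=$0.00
After 2 (month_end (apply 1% monthly interest)): balance=$404.00 total_interest=$4.00
After 3 (year_end (apply 12% annual interest)): balance=$452.48 total_interest=$52.48
After 4 (deposit($500)): balance=$952.48 total_interest=$52.48
After 5 (withdraw($50)): balance=$902.48 total_interest=$52.48
After 6 (year_end (apply 12% annual interest)): balance=$1010.77 total_interest=$160.77
After 7 (deposit($100)): balance=$1110.77 total_interest=$160.77
After 8 (deposit($100)): balance=$1210.77 total_interest=$160.77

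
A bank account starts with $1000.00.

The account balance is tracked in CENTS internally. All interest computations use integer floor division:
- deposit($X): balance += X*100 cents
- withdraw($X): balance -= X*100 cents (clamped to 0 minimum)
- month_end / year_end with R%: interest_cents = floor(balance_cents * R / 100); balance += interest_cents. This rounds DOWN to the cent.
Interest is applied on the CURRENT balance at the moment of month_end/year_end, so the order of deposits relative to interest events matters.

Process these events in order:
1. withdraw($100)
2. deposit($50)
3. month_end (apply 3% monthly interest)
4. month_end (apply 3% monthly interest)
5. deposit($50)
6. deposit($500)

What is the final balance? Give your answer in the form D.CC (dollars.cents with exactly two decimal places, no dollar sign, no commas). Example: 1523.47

Answer: 1557.85

Derivation:
After 1 (withdraw($100)): balance=$900.00 total_interest=$0.00
After 2 (deposit($50)): balance=$950.00 total_interest=$0.00
After 3 (month_end (apply 3% monthly interest)): balance=$978.50 total_interest=$28.50
After 4 (month_end (apply 3% monthly interest)): balance=$1007.85 total_interest=$57.85
After 5 (deposit($50)): balance=$1057.85 total_interest=$57.85
After 6 (deposit($500)): balance=$1557.85 total_interest=$57.85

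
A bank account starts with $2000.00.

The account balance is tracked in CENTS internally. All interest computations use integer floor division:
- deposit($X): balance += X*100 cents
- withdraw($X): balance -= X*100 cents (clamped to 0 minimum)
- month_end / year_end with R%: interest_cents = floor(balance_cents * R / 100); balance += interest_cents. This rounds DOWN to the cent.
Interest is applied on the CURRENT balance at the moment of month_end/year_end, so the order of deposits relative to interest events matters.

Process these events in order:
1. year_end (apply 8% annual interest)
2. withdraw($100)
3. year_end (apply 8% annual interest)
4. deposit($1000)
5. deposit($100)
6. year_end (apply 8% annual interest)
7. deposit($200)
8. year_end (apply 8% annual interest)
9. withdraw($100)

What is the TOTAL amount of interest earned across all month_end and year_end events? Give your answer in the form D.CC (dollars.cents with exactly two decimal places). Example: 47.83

Answer: 894.04

Derivation:
After 1 (year_end (apply 8% annual interest)): balance=$2160.00 total_interest=$160.00
After 2 (withdraw($100)): balance=$2060.00 total_interest=$160.00
After 3 (year_end (apply 8% annual interest)): balance=$2224.80 total_interest=$324.80
After 4 (deposit($1000)): balance=$3224.80 total_interest=$324.80
After 5 (deposit($100)): balance=$3324.80 total_interest=$324.80
After 6 (year_end (apply 8% annual interest)): balance=$3590.78 total_interest=$590.78
After 7 (deposit($200)): balance=$3790.78 total_interest=$590.78
After 8 (year_end (apply 8% annual interest)): balance=$4094.04 total_interest=$894.04
After 9 (withdraw($100)): balance=$3994.04 total_interest=$894.04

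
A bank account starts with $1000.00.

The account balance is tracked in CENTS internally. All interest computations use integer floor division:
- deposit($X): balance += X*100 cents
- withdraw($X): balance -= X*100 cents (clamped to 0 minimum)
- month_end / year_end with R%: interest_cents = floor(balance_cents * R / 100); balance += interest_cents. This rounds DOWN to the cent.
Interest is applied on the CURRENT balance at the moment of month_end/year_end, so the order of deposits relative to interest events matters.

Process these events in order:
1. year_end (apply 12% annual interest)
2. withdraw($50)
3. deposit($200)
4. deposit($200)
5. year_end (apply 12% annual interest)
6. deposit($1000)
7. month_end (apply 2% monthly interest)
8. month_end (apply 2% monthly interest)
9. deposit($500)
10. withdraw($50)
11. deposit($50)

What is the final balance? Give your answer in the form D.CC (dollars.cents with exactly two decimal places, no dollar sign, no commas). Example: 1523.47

After 1 (year_end (apply 12% annual interest)): balance=$1120.00 total_interest=$120.00
After 2 (withdraw($50)): balance=$1070.00 total_interest=$120.00
After 3 (deposit($200)): balance=$1270.00 total_interest=$120.00
After 4 (deposit($200)): balance=$1470.00 total_interest=$120.00
After 5 (year_end (apply 12% annual interest)): balance=$1646.40 total_interest=$296.40
After 6 (deposit($1000)): balance=$2646.40 total_interest=$296.40
After 7 (month_end (apply 2% monthly interest)): balance=$2699.32 total_interest=$349.32
After 8 (month_end (apply 2% monthly interest)): balance=$2753.30 total_interest=$403.30
After 9 (deposit($500)): balance=$3253.30 total_interest=$403.30
After 10 (withdraw($50)): balance=$3203.30 total_interest=$403.30
After 11 (deposit($50)): balance=$3253.30 total_interest=$403.30

Answer: 3253.30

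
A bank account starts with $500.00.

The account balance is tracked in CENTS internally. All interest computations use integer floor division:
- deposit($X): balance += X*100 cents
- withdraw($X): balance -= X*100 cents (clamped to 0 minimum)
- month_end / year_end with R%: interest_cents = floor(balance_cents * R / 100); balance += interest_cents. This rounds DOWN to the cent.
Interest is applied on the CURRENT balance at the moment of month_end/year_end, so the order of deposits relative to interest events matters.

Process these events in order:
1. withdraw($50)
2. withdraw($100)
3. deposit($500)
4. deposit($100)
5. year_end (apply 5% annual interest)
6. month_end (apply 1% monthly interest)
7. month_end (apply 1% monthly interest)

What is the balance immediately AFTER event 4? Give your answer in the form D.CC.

After 1 (withdraw($50)): balance=$450.00 total_interest=$0.00
After 2 (withdraw($100)): balance=$350.00 total_interest=$0.00
After 3 (deposit($500)): balance=$850.00 total_interest=$0.00
After 4 (deposit($100)): balance=$950.00 total_interest=$0.00

Answer: 950.00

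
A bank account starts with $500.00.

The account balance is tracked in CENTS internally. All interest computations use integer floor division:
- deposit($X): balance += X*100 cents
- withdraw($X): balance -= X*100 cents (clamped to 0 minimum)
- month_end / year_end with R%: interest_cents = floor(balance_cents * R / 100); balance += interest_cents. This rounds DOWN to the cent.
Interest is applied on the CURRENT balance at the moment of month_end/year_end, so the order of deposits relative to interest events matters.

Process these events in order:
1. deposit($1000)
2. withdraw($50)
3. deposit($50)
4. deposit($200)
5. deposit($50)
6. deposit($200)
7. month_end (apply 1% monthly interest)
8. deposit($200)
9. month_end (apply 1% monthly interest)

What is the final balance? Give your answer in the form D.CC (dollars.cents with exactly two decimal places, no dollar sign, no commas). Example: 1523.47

After 1 (deposit($1000)): balance=$1500.00 total_interest=$0.00
After 2 (withdraw($50)): balance=$1450.00 total_interest=$0.00
After 3 (deposit($50)): balance=$1500.00 total_interest=$0.00
After 4 (deposit($200)): balance=$1700.00 total_interest=$0.00
After 5 (deposit($50)): balance=$1750.00 total_interest=$0.00
After 6 (deposit($200)): balance=$1950.00 total_interest=$0.00
After 7 (month_end (apply 1% monthly interest)): balance=$1969.50 total_interest=$19.50
After 8 (deposit($200)): balance=$2169.50 total_interest=$19.50
After 9 (month_end (apply 1% monthly interest)): balance=$2191.19 total_interest=$41.19

Answer: 2191.19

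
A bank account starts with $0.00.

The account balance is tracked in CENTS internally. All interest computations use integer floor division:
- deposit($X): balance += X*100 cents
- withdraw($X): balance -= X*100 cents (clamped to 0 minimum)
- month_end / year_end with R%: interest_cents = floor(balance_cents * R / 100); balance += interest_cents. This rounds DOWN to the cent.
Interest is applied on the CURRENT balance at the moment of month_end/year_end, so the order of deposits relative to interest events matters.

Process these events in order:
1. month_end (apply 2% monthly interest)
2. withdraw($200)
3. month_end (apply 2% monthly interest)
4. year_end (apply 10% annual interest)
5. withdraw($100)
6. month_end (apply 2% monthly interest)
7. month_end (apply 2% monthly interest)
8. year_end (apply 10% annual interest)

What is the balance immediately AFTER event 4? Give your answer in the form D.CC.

Answer: 0.00

Derivation:
After 1 (month_end (apply 2% monthly interest)): balance=$0.00 total_interest=$0.00
After 2 (withdraw($200)): balance=$0.00 total_interest=$0.00
After 3 (month_end (apply 2% monthly interest)): balance=$0.00 total_interest=$0.00
After 4 (year_end (apply 10% annual interest)): balance=$0.00 total_interest=$0.00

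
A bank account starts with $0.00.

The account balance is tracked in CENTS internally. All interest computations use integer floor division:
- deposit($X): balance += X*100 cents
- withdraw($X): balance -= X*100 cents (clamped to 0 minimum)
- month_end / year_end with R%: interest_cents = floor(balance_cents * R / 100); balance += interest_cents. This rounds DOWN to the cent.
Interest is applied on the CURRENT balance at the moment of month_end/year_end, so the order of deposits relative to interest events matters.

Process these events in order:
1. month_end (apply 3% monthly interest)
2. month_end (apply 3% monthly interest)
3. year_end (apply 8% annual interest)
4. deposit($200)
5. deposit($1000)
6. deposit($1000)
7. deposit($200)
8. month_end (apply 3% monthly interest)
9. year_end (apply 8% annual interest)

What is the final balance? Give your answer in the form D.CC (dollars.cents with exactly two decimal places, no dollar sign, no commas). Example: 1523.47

Answer: 2669.76

Derivation:
After 1 (month_end (apply 3% monthly interest)): balance=$0.00 total_interest=$0.00
After 2 (month_end (apply 3% monthly interest)): balance=$0.00 total_interest=$0.00
After 3 (year_end (apply 8% annual interest)): balance=$0.00 total_interest=$0.00
After 4 (deposit($200)): balance=$200.00 total_interest=$0.00
After 5 (deposit($1000)): balance=$1200.00 total_interest=$0.00
After 6 (deposit($1000)): balance=$2200.00 total_interest=$0.00
After 7 (deposit($200)): balance=$2400.00 total_interest=$0.00
After 8 (month_end (apply 3% monthly interest)): balance=$2472.00 total_interest=$72.00
After 9 (year_end (apply 8% annual interest)): balance=$2669.76 total_interest=$269.76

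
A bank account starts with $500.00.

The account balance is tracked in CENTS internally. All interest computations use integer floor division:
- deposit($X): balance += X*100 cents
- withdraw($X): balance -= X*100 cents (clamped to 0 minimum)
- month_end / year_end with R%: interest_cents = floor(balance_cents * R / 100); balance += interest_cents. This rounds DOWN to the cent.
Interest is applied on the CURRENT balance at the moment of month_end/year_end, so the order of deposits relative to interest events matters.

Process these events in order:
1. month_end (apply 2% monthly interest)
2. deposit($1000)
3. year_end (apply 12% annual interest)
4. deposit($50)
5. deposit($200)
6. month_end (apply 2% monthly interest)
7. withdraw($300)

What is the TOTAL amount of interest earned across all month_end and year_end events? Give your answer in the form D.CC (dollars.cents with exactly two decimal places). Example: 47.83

Answer: 230.02

Derivation:
After 1 (month_end (apply 2% monthly interest)): balance=$510.00 total_interest=$10.00
After 2 (deposit($1000)): balance=$1510.00 total_interest=$10.00
After 3 (year_end (apply 12% annual interest)): balance=$1691.20 total_interest=$191.20
After 4 (deposit($50)): balance=$1741.20 total_interest=$191.20
After 5 (deposit($200)): balance=$1941.20 total_interest=$191.20
After 6 (month_end (apply 2% monthly interest)): balance=$1980.02 total_interest=$230.02
After 7 (withdraw($300)): balance=$1680.02 total_interest=$230.02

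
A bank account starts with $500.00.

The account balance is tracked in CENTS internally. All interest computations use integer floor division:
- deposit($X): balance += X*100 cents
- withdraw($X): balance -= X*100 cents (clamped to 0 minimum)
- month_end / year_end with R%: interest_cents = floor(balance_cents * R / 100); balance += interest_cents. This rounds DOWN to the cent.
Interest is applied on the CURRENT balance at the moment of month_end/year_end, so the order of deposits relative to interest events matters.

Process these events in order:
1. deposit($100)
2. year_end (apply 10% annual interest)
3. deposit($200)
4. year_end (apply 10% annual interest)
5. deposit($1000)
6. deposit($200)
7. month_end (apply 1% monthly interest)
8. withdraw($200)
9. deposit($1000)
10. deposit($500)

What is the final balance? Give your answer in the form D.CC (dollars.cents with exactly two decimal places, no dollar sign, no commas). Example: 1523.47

After 1 (deposit($100)): balance=$600.00 total_interest=$0.00
After 2 (year_end (apply 10% annual interest)): balance=$660.00 total_interest=$60.00
After 3 (deposit($200)): balance=$860.00 total_interest=$60.00
After 4 (year_end (apply 10% annual interest)): balance=$946.00 total_interest=$146.00
After 5 (deposit($1000)): balance=$1946.00 total_interest=$146.00
After 6 (deposit($200)): balance=$2146.00 total_interest=$146.00
After 7 (month_end (apply 1% monthly interest)): balance=$2167.46 total_interest=$167.46
After 8 (withdraw($200)): balance=$1967.46 total_interest=$167.46
After 9 (deposit($1000)): balance=$2967.46 total_interest=$167.46
After 10 (deposit($500)): balance=$3467.46 total_interest=$167.46

Answer: 3467.46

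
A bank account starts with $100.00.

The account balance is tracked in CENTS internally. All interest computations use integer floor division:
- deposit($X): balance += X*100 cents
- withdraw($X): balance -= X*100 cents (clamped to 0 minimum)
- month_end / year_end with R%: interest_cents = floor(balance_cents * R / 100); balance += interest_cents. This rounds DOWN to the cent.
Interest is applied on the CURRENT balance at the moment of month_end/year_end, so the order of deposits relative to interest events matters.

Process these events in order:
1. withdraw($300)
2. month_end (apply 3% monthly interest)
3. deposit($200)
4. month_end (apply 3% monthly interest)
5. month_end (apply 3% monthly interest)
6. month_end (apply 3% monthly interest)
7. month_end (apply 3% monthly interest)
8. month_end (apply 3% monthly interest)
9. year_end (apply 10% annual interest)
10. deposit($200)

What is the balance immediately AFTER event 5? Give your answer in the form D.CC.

Answer: 212.18

Derivation:
After 1 (withdraw($300)): balance=$0.00 total_interest=$0.00
After 2 (month_end (apply 3% monthly interest)): balance=$0.00 total_interest=$0.00
After 3 (deposit($200)): balance=$200.00 total_interest=$0.00
After 4 (month_end (apply 3% monthly interest)): balance=$206.00 total_interest=$6.00
After 5 (month_end (apply 3% monthly interest)): balance=$212.18 total_interest=$12.18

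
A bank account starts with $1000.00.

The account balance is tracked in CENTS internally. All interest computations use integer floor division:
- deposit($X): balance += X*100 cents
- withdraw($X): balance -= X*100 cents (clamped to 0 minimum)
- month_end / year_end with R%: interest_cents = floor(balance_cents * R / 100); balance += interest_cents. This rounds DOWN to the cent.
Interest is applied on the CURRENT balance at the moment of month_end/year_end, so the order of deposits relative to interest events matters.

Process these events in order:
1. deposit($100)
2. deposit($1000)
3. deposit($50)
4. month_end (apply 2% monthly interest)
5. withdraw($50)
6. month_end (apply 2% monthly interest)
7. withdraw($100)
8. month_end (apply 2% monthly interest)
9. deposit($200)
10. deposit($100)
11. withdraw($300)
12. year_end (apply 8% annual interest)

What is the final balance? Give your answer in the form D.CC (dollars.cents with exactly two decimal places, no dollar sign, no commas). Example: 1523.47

After 1 (deposit($100)): balance=$1100.00 total_interest=$0.00
After 2 (deposit($1000)): balance=$2100.00 total_interest=$0.00
After 3 (deposit($50)): balance=$2150.00 total_interest=$0.00
After 4 (month_end (apply 2% monthly interest)): balance=$2193.00 total_interest=$43.00
After 5 (withdraw($50)): balance=$2143.00 total_interest=$43.00
After 6 (month_end (apply 2% monthly interest)): balance=$2185.86 total_interest=$85.86
After 7 (withdraw($100)): balance=$2085.86 total_interest=$85.86
After 8 (month_end (apply 2% monthly interest)): balance=$2127.57 total_interest=$127.57
After 9 (deposit($200)): balance=$2327.57 total_interest=$127.57
After 10 (deposit($100)): balance=$2427.57 total_interest=$127.57
After 11 (withdraw($300)): balance=$2127.57 total_interest=$127.57
After 12 (year_end (apply 8% annual interest)): balance=$2297.77 total_interest=$297.77

Answer: 2297.77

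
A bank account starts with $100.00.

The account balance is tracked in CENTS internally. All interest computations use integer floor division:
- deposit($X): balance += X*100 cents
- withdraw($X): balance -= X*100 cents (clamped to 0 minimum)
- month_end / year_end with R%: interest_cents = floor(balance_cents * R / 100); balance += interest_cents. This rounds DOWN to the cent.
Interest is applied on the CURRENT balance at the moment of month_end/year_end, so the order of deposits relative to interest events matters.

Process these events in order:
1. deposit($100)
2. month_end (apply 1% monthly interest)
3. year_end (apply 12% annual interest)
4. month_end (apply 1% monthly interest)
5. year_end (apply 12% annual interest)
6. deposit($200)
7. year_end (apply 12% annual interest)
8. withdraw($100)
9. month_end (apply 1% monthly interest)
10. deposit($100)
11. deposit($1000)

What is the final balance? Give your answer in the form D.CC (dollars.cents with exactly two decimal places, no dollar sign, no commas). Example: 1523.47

Answer: 1514.73

Derivation:
After 1 (deposit($100)): balance=$200.00 total_interest=$0.00
After 2 (month_end (apply 1% monthly interest)): balance=$202.00 total_interest=$2.00
After 3 (year_end (apply 12% annual interest)): balance=$226.24 total_interest=$26.24
After 4 (month_end (apply 1% monthly interest)): balance=$228.50 total_interest=$28.50
After 5 (year_end (apply 12% annual interest)): balance=$255.92 total_interest=$55.92
After 6 (deposit($200)): balance=$455.92 total_interest=$55.92
After 7 (year_end (apply 12% annual interest)): balance=$510.63 total_interest=$110.63
After 8 (withdraw($100)): balance=$410.63 total_interest=$110.63
After 9 (month_end (apply 1% monthly interest)): balance=$414.73 total_interest=$114.73
After 10 (deposit($100)): balance=$514.73 total_interest=$114.73
After 11 (deposit($1000)): balance=$1514.73 total_interest=$114.73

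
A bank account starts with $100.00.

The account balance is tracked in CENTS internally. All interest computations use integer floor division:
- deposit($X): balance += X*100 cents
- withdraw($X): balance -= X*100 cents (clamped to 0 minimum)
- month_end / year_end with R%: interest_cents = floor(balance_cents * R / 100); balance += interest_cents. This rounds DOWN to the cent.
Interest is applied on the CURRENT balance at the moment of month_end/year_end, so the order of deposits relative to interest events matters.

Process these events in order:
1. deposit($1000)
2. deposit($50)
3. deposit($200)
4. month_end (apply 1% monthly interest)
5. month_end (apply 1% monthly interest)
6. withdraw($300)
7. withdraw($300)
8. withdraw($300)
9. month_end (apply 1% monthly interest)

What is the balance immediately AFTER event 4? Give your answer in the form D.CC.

After 1 (deposit($1000)): balance=$1100.00 total_interest=$0.00
After 2 (deposit($50)): balance=$1150.00 total_interest=$0.00
After 3 (deposit($200)): balance=$1350.00 total_interest=$0.00
After 4 (month_end (apply 1% monthly interest)): balance=$1363.50 total_interest=$13.50

Answer: 1363.50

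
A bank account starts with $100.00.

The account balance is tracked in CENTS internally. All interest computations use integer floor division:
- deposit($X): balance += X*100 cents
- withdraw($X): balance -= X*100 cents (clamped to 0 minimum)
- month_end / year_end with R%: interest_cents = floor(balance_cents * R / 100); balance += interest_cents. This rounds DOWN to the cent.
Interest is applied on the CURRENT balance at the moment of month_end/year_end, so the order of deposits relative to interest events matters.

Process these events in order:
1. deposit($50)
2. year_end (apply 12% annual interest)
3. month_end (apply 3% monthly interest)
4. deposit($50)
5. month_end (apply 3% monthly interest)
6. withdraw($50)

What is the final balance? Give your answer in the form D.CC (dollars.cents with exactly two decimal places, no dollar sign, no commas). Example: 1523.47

Answer: 179.73

Derivation:
After 1 (deposit($50)): balance=$150.00 total_interest=$0.00
After 2 (year_end (apply 12% annual interest)): balance=$168.00 total_interest=$18.00
After 3 (month_end (apply 3% monthly interest)): balance=$173.04 total_interest=$23.04
After 4 (deposit($50)): balance=$223.04 total_interest=$23.04
After 5 (month_end (apply 3% monthly interest)): balance=$229.73 total_interest=$29.73
After 6 (withdraw($50)): balance=$179.73 total_interest=$29.73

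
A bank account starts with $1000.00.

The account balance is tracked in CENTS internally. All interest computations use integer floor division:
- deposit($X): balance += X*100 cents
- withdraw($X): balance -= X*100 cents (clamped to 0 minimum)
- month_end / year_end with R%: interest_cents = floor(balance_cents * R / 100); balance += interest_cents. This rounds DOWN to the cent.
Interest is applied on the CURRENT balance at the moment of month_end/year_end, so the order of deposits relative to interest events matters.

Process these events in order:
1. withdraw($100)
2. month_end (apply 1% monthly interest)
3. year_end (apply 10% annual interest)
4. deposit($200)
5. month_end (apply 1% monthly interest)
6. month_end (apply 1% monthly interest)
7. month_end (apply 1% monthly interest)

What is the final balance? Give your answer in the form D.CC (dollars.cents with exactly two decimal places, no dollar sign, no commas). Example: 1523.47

After 1 (withdraw($100)): balance=$900.00 total_interest=$0.00
After 2 (month_end (apply 1% monthly interest)): balance=$909.00 total_interest=$9.00
After 3 (year_end (apply 10% annual interest)): balance=$999.90 total_interest=$99.90
After 4 (deposit($200)): balance=$1199.90 total_interest=$99.90
After 5 (month_end (apply 1% monthly interest)): balance=$1211.89 total_interest=$111.89
After 6 (month_end (apply 1% monthly interest)): balance=$1224.00 total_interest=$124.00
After 7 (month_end (apply 1% monthly interest)): balance=$1236.24 total_interest=$136.24

Answer: 1236.24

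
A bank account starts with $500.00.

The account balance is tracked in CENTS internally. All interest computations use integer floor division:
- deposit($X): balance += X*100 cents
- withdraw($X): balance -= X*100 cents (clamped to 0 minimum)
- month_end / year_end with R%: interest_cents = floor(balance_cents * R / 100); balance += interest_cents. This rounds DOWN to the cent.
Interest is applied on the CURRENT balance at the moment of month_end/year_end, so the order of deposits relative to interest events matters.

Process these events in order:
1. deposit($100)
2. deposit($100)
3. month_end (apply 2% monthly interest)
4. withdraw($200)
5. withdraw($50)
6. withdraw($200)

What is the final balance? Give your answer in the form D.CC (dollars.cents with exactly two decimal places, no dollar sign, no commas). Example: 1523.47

After 1 (deposit($100)): balance=$600.00 total_interest=$0.00
After 2 (deposit($100)): balance=$700.00 total_interest=$0.00
After 3 (month_end (apply 2% monthly interest)): balance=$714.00 total_interest=$14.00
After 4 (withdraw($200)): balance=$514.00 total_interest=$14.00
After 5 (withdraw($50)): balance=$464.00 total_interest=$14.00
After 6 (withdraw($200)): balance=$264.00 total_interest=$14.00

Answer: 264.00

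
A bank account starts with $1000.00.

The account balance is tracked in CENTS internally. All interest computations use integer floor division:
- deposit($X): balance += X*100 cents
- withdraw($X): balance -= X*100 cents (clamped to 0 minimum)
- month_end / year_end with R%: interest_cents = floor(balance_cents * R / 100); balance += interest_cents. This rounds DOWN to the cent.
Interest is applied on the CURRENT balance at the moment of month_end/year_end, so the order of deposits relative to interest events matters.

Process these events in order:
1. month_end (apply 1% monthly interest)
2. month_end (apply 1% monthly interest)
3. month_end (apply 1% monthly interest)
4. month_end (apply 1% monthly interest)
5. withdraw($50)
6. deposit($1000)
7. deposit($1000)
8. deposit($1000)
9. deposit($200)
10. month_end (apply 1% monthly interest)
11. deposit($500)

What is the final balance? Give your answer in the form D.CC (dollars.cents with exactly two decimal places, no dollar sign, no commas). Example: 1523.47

After 1 (month_end (apply 1% monthly interest)): balance=$1010.00 total_interest=$10.00
After 2 (month_end (apply 1% monthly interest)): balance=$1020.10 total_interest=$20.10
After 3 (month_end (apply 1% monthly interest)): balance=$1030.30 total_interest=$30.30
After 4 (month_end (apply 1% monthly interest)): balance=$1040.60 total_interest=$40.60
After 5 (withdraw($50)): balance=$990.60 total_interest=$40.60
After 6 (deposit($1000)): balance=$1990.60 total_interest=$40.60
After 7 (deposit($1000)): balance=$2990.60 total_interest=$40.60
After 8 (deposit($1000)): balance=$3990.60 total_interest=$40.60
After 9 (deposit($200)): balance=$4190.60 total_interest=$40.60
After 10 (month_end (apply 1% monthly interest)): balance=$4232.50 total_interest=$82.50
After 11 (deposit($500)): balance=$4732.50 total_interest=$82.50

Answer: 4732.50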